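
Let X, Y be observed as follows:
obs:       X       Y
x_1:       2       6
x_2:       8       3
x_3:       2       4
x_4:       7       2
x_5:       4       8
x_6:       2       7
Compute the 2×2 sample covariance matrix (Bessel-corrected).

Step 1 — column means:
  mean(X) = (2 + 8 + 2 + 7 + 4 + 2) / 6 = 25/6 = 4.1667
  mean(Y) = (6 + 3 + 4 + 2 + 8 + 7) / 6 = 30/6 = 5

Step 2 — sample covariance S[i,j] = (1/(n-1)) · Σ_k (x_{k,i} - mean_i) · (x_{k,j} - mean_j), with n-1 = 5.
  S[X,X] = ((-2.1667)·(-2.1667) + (3.8333)·(3.8333) + (-2.1667)·(-2.1667) + (2.8333)·(2.8333) + (-0.1667)·(-0.1667) + (-2.1667)·(-2.1667)) / 5 = 36.8333/5 = 7.3667
  S[X,Y] = ((-2.1667)·(1) + (3.8333)·(-2) + (-2.1667)·(-1) + (2.8333)·(-3) + (-0.1667)·(3) + (-2.1667)·(2)) / 5 = -21/5 = -4.2
  S[Y,Y] = ((1)·(1) + (-2)·(-2) + (-1)·(-1) + (-3)·(-3) + (3)·(3) + (2)·(2)) / 5 = 28/5 = 5.6

S is symmetric (S[j,i] = S[i,j]). Assembling:

S = [[7.3667, -4.2],
 [-4.2, 5.6]]


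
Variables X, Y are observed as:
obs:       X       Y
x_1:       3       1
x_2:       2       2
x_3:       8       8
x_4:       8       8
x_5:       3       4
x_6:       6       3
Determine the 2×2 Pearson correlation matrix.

Step 1 — column means:
  mean(X) = (3 + 2 + 8 + 8 + 3 + 6) / 6 = 30/6 = 5
  mean(Y) = (1 + 2 + 8 + 8 + 4 + 3) / 6 = 26/6 = 4.3333

Step 2 — sample variances and covariances s[i,j] = (1/(n-1)) · Σ_k (x_{k,i} - mean_i) · (x_{k,j} - mean_j), with n-1 = 5:
  s[X,X] = ((-2)·(-2) + (-3)·(-3) + (3)·(3) + (3)·(3) + (-2)·(-2) + (1)·(1)) / 5 = 36/5 = 7.2
  s[X,Y] = ((-2)·(-3.3333) + (-3)·(-2.3333) + (3)·(3.6667) + (3)·(3.6667) + (-2)·(-0.3333) + (1)·(-1.3333)) / 5 = 35/5 = 7
  s[Y,Y] = ((-3.3333)·(-3.3333) + (-2.3333)·(-2.3333) + (3.6667)·(3.6667) + (3.6667)·(3.6667) + (-0.3333)·(-0.3333) + (-1.3333)·(-1.3333)) / 5 = 45.3333/5 = 9.0667
  Sample standard deviations s_i = √(s[i,i]):
  s(X) = √(7.2) = 2.6833
  s(Y) = √(9.0667) = 3.0111

Step 3 — r_{ij} = s_{ij} / (s_i · s_j):
  r[X,X] = 1 (diagonal).
  r[X,Y] = 7 / (2.6833 · 3.0111) = 7 / 8.0796 = 0.8664
  r[Y,Y] = 1 (diagonal).

R is symmetric with unit diagonal. Assembling:

R = [[1, 0.8664],
 [0.8664, 1]]


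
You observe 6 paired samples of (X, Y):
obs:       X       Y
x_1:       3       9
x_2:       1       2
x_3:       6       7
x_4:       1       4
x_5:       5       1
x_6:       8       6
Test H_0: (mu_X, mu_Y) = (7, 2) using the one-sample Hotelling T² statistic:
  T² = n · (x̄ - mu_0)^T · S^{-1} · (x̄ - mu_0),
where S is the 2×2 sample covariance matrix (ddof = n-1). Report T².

Step 1 — sample mean vector:
  mean(X) = (3 + 1 + 6 + 1 + 5 + 8) / 6 = 24/6 = 4
  mean(Y) = (9 + 2 + 7 + 4 + 1 + 6) / 6 = 29/6 = 4.8333
  x̄ = (4, 4.8333),  deviation x̄ - mu_0 = (4, 4.8333) - (7, 2) = (-3, 2.8333).

Step 2 — sample covariance matrix, S[i,j] = (1/(n-1)) · Σ_k (x_{k,i} - mean_i) · (x_{k,j} - mean_j), divisor n-1 = 5:
  S[X,X] = ((-1)·(-1) + (-3)·(-3) + (2)·(2) + (-3)·(-3) + (1)·(1) + (4)·(4)) / 5 = 40/5 = 8
  S[X,Y] = ((-1)·(4.1667) + (-3)·(-2.8333) + (2)·(2.1667) + (-3)·(-0.8333) + (1)·(-3.8333) + (4)·(1.1667)) / 5 = 12/5 = 2.4
  S[Y,Y] = ((4.1667)·(4.1667) + (-2.8333)·(-2.8333) + (2.1667)·(2.1667) + (-0.8333)·(-0.8333) + (-3.8333)·(-3.8333) + (1.1667)·(1.1667)) / 5 = 46.8333/5 = 9.3667
  S = [[8, 2.4],
 [2.4, 9.3667]].

Step 3 — invert S. det(S) = 8·9.3667 - (2.4)² = 69.1733.
  S^{-1} = (1/det) · [[d, -b], [-b, a]] = [[0.1354, -0.0347],
 [-0.0347, 0.1157]].

Step 4 — quadratic form (x̄ - mu_0)^T · S^{-1} · (x̄ - mu_0):
  S^{-1} · (x̄ - mu_0) = (-0.5045, 0.4318),
  (x̄ - mu_0)^T · [...] = (-3)·(-0.5045) + (2.8333)·(0.4318) = 2.7369.

Step 5 — scale by n: T² = 6 · 2.7369 = 16.4215.

T² ≈ 16.4215


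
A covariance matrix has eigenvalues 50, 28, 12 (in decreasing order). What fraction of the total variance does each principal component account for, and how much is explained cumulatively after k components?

Step 1 — total variance = trace(Sigma) = Σ λ_i = 50 + 28 + 12 = 90.

Step 2 — fraction explained by component i = λ_i / Σ λ:
  PC1: 50/90 = 0.5556
  PC2: 28/90 = 0.3111
  PC3: 12/90 = 0.1333

Step 3 — cumulative fraction after k components = (λ_1 + ... + λ_k) / Σ λ:
  k = 1: 50/90 = 0.5556
  k = 2: (50 + 28)/90 = 78/90 = 0.8667
  k = 3: (50 + 28 + 12)/90 = 90/90 = 1

Summary (fraction, with percent):

explained: PC1 0.5556 (55.56%), PC2 0.3111 (31.11%), PC3 0.1333 (13.33%);  cumulative: 0.5556, 0.8667, 1


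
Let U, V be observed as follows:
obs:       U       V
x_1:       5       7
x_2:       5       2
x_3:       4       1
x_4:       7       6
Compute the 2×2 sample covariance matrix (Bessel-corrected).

Step 1 — column means:
  mean(U) = (5 + 5 + 4 + 7) / 4 = 21/4 = 5.25
  mean(V) = (7 + 2 + 1 + 6) / 4 = 16/4 = 4

Step 2 — sample covariance S[i,j] = (1/(n-1)) · Σ_k (x_{k,i} - mean_i) · (x_{k,j} - mean_j), with n-1 = 3.
  S[U,U] = ((-0.25)·(-0.25) + (-0.25)·(-0.25) + (-1.25)·(-1.25) + (1.75)·(1.75)) / 3 = 4.75/3 = 1.5833
  S[U,V] = ((-0.25)·(3) + (-0.25)·(-2) + (-1.25)·(-3) + (1.75)·(2)) / 3 = 7/3 = 2.3333
  S[V,V] = ((3)·(3) + (-2)·(-2) + (-3)·(-3) + (2)·(2)) / 3 = 26/3 = 8.6667

S is symmetric (S[j,i] = S[i,j]). Assembling:

S = [[1.5833, 2.3333],
 [2.3333, 8.6667]]


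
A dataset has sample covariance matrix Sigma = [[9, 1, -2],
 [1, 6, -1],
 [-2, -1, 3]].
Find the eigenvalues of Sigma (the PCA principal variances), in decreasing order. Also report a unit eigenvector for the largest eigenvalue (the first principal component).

Step 1 — characteristic polynomial p(λ) = det(λI - Sigma) = λ³ - tr·λ² + c_1·λ - det, where tr = trace, c_1 = sum of the principal 2×2 minors, det = det(Sigma):
  tr = 9 + 6 + 3 = 18,
  c_1 = (9·6 - (1)²) + (9·3 - (-2)²) + (6·3 - (-1)²) = 53 + 23 + 17 = 93,
  det = 9·(6·3 - (-1)²) - (1)·((1)·3 - (-1)·(-2)) + (-2)·((1)·(-1) - 6·(-2)) = 9·(17) - (1)·(1) + (-2)·(11) = 130.
  So p(λ) = λ³ - 18λ² + 93λ - 130.
Step 2 — look for an integer root (rational root theorem: any rational root is an integer divisor of 130). Testing λ = 10:
  p(10) = 1000 - 1800 + 930 - 130 = 0  ✓
  Dividing out (λ - 10): p(λ) = (λ - 10)(λ² - 8λ + 13).
Step 3 — remaining eigenvalues from the quadratic λ² - 8λ + 13 = 0:
  Δ = 8² - 4·13 = 64 - 52 = 12,  λ = (8 ± √12)/2 = (8 ± 3.4641)/2 ≈ 5.7321 or 2.2679.
  Sorted: λ_1 = 10,  λ_2 = 5.7321,  λ_3 = 2.2679  (check: sum = 18 = tr ✓).

Step 4 — unit eigenvector for λ_1 = 10: v spans the null space of (Sigma - λ_1 I), whose rows are
  r_1 = (-1, 1, -2),  r_2 = (1, -4, -1),  r_3 = (-2, -1, -7).
  v is orthogonal to every row, so take v ∝ r_1 × r_2 = ((1)·(-1) - (-2)·(-4), (-2)·(1) - (-1)·(-1), (-1)·(-4) - (1)·(1)) = (-9, -3, 3).
  Rescale (divide by 3; multiply by -1 so the first nonzero entry is positive): u = (3, 1, -1).
  ||u|| = √((3)² + (1)² + (-1)²) = √(11) ≈ 3.3166,  v_1 = u/||u|| ≈ (0.9045, 0.3015, -0.3015) (||v_1|| = 1).

λ_1 = 10,  λ_2 = 5.7321,  λ_3 = 2.2679;  v_1 ≈ (0.9045, 0.3015, -0.3015)


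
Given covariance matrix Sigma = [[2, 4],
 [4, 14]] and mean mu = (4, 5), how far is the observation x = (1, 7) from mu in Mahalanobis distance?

Step 1 — centre the observation: (x - mu) = (-3, 2).

Step 2 — invert Sigma. det(Sigma) = 2·14 - (4)² = 12.
  Sigma^{-1} = (1/det) · [[d, -b], [-b, a]] = [[1.1667, -0.3333],
 [-0.3333, 0.1667]].

Step 3 — form the quadratic (x - mu)^T · Sigma^{-1} · (x - mu):
  Sigma^{-1} · (x - mu) = (-4.1667, 1.3333).
  (x - mu)^T · [Sigma^{-1} · (x - mu)] = (-3)·(-4.1667) + (2)·(1.3333) = 15.1667.

Step 4 — take square root: d = √(15.1667) ≈ 3.8944.

d(x, mu) = √(15.1667) ≈ 3.8944


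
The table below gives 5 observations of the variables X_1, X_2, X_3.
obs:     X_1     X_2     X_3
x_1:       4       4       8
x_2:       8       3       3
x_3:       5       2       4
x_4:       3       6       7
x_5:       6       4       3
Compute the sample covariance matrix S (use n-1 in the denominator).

Step 1 — column means:
  mean(X_1) = (4 + 8 + 5 + 3 + 6) / 5 = 26/5 = 5.2
  mean(X_2) = (4 + 3 + 2 + 6 + 4) / 5 = 19/5 = 3.8
  mean(X_3) = (8 + 3 + 4 + 7 + 3) / 5 = 25/5 = 5

Step 2 — sample covariance S[i,j] = (1/(n-1)) · Σ_k (x_{k,i} - mean_i) · (x_{k,j} - mean_j), with n-1 = 4.
  S[X_1,X_1] = ((-1.2)·(-1.2) + (2.8)·(2.8) + (-0.2)·(-0.2) + (-2.2)·(-2.2) + (0.8)·(0.8)) / 4 = 14.8/4 = 3.7
  S[X_1,X_2] = ((-1.2)·(0.2) + (2.8)·(-0.8) + (-0.2)·(-1.8) + (-2.2)·(2.2) + (0.8)·(0.2)) / 4 = -6.8/4 = -1.7
  S[X_1,X_3] = ((-1.2)·(3) + (2.8)·(-2) + (-0.2)·(-1) + (-2.2)·(2) + (0.8)·(-2)) / 4 = -15/4 = -3.75
  S[X_2,X_2] = ((0.2)·(0.2) + (-0.8)·(-0.8) + (-1.8)·(-1.8) + (2.2)·(2.2) + (0.2)·(0.2)) / 4 = 8.8/4 = 2.2
  S[X_2,X_3] = ((0.2)·(3) + (-0.8)·(-2) + (-1.8)·(-1) + (2.2)·(2) + (0.2)·(-2)) / 4 = 8/4 = 2
  S[X_3,X_3] = ((3)·(3) + (-2)·(-2) + (-1)·(-1) + (2)·(2) + (-2)·(-2)) / 4 = 22/4 = 5.5

S is symmetric (S[j,i] = S[i,j]). Assembling:

S = [[3.7, -1.7, -3.75],
 [-1.7, 2.2, 2],
 [-3.75, 2, 5.5]]


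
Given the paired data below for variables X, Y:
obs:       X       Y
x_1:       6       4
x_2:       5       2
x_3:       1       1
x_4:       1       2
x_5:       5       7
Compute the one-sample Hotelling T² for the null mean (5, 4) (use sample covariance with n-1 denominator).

Step 1 — sample mean vector:
  mean(X) = (6 + 5 + 1 + 1 + 5) / 5 = 18/5 = 3.6
  mean(Y) = (4 + 2 + 1 + 2 + 7) / 5 = 16/5 = 3.2
  x̄ = (3.6, 3.2),  deviation x̄ - mu_0 = (3.6, 3.2) - (5, 4) = (-1.4, -0.8).

Step 2 — sample covariance matrix, S[i,j] = (1/(n-1)) · Σ_k (x_{k,i} - mean_i) · (x_{k,j} - mean_j), divisor n-1 = 4:
  S[X,X] = ((2.4)·(2.4) + (1.4)·(1.4) + (-2.6)·(-2.6) + (-2.6)·(-2.6) + (1.4)·(1.4)) / 4 = 23.2/4 = 5.8
  S[X,Y] = ((2.4)·(0.8) + (1.4)·(-1.2) + (-2.6)·(-2.2) + (-2.6)·(-1.2) + (1.4)·(3.8)) / 4 = 14.4/4 = 3.6
  S[Y,Y] = ((0.8)·(0.8) + (-1.2)·(-1.2) + (-2.2)·(-2.2) + (-1.2)·(-1.2) + (3.8)·(3.8)) / 4 = 22.8/4 = 5.7
  S = [[5.8, 3.6],
 [3.6, 5.7]].

Step 3 — invert S. det(S) = 5.8·5.7 - (3.6)² = 20.1.
  S^{-1} = (1/det) · [[d, -b], [-b, a]] = [[0.2836, -0.1791],
 [-0.1791, 0.2886]].

Step 4 — quadratic form (x̄ - mu_0)^T · S^{-1} · (x̄ - mu_0):
  S^{-1} · (x̄ - mu_0) = (-0.2537, 0.0199),
  (x̄ - mu_0)^T · [...] = (-1.4)·(-0.2537) + (-0.8)·(0.0199) = 0.3393.

Step 5 — scale by n: T² = 5 · 0.3393 = 1.6965.

T² ≈ 1.6965


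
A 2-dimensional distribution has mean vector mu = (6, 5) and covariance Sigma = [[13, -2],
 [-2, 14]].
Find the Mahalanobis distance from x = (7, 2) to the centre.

Step 1 — centre the observation: (x - mu) = (1, -3).

Step 2 — invert Sigma. det(Sigma) = 13·14 - (-2)² = 178.
  Sigma^{-1} = (1/det) · [[d, -b], [-b, a]] = [[0.0787, 0.0112],
 [0.0112, 0.073]].

Step 3 — form the quadratic (x - mu)^T · Sigma^{-1} · (x - mu):
  Sigma^{-1} · (x - mu) = (0.0449, -0.2079).
  (x - mu)^T · [Sigma^{-1} · (x - mu)] = (1)·(0.0449) + (-3)·(-0.2079) = 0.6685.

Step 4 — take square root: d = √(0.6685) ≈ 0.8176.

d(x, mu) = √(0.6685) ≈ 0.8176


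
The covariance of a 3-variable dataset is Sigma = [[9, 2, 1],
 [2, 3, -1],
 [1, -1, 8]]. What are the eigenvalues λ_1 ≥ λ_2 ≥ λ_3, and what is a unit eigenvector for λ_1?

Step 1 — characteristic polynomial p(λ) = det(λI - Sigma) = λ³ - tr·λ² + c_1·λ - det, where tr = trace, c_1 = sum of the principal 2×2 minors, det = det(Sigma):
  tr = 9 + 3 + 8 = 20,
  c_1 = (9·3 - (2)²) + (9·8 - (1)²) + (3·8 - (-1)²) = 23 + 71 + 23 = 117,
  det = 9·(3·8 - (-1)²) - (2)·((2)·8 - (-1)·(1)) + (1)·((2)·(-1) - 3·(1)) = 9·(23) - (2)·(17) + (1)·(-5) = 168.
  So p(λ) = λ³ - 20λ² + 117λ - 168.
Step 2 — look for an integer root (rational root theorem: any rational root is an integer divisor of 168). Testing λ = 8:
  p(8) = 512 - 1280 + 936 - 168 = 0  ✓
  Dividing out (λ - 8): p(λ) = (λ - 8)(λ² - 12λ + 21).
Step 3 — remaining eigenvalues from the quadratic λ² - 12λ + 21 = 0:
  Δ = 12² - 4·21 = 144 - 84 = 60,  λ = (12 ± √60)/2 = (12 ± 7.746)/2 ≈ 9.873 or 2.127.
  Sorted: λ_1 = 9.873,  λ_2 = 8,  λ_3 = 2.127  (check: sum = 20 = tr ✓).

Step 4 — unit eigenvector for λ_1 ≈ 9.873: v spans the null space of (Sigma - λ_1 I), whose rows are
  r_1 = (-0.873, 2, 1),  r_2 = (2, -6.873, -1),  r_3 = (1, -1, -1.873).
  v is orthogonal to every row, so take v ∝ r_1 × r_2 = ((2)·(-1) - (1)·(-6.873), (1)·(2) - (-0.873)·(-1), (-0.873)·(-6.873) - (2)·(2)) ≈ (4.873, 1.127, 2).
  Let u = (4.873, 1.127, 2).
  ||u|| = √((4.873)² + (1.127)² + (2)²) = √(29.0161) ≈ 5.3867,  v_1 = u/||u|| ≈ (0.9046, 0.2092, 0.3713) (||v_1|| = 1).

λ_1 = 9.873,  λ_2 = 8,  λ_3 = 2.127;  v_1 ≈ (0.9046, 0.2092, 0.3713)


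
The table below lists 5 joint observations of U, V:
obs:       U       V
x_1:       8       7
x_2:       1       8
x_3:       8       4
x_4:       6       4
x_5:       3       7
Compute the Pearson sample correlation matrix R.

Step 1 — column means:
  mean(U) = (8 + 1 + 8 + 6 + 3) / 5 = 26/5 = 5.2
  mean(V) = (7 + 8 + 4 + 4 + 7) / 5 = 30/5 = 6

Step 2 — sample variances and covariances s[i,j] = (1/(n-1)) · Σ_k (x_{k,i} - mean_i) · (x_{k,j} - mean_j), with n-1 = 4:
  s[U,U] = ((2.8)·(2.8) + (-4.2)·(-4.2) + (2.8)·(2.8) + (0.8)·(0.8) + (-2.2)·(-2.2)) / 4 = 38.8/4 = 9.7
  s[U,V] = ((2.8)·(1) + (-4.2)·(2) + (2.8)·(-2) + (0.8)·(-2) + (-2.2)·(1)) / 4 = -15/4 = -3.75
  s[V,V] = ((1)·(1) + (2)·(2) + (-2)·(-2) + (-2)·(-2) + (1)·(1)) / 4 = 14/4 = 3.5
  Sample standard deviations s_i = √(s[i,i]):
  s(U) = √(9.7) = 3.1145
  s(V) = √(3.5) = 1.8708

Step 3 — r_{ij} = s_{ij} / (s_i · s_j):
  r[U,U] = 1 (diagonal).
  r[U,V] = -3.75 / (3.1145 · 1.8708) = -3.75 / 5.8267 = -0.6436
  r[V,V] = 1 (diagonal).

R is symmetric with unit diagonal. Assembling:

R = [[1, -0.6436],
 [-0.6436, 1]]


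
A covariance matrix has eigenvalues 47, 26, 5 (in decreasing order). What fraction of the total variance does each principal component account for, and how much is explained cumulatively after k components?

Step 1 — total variance = trace(Sigma) = Σ λ_i = 47 + 26 + 5 = 78.

Step 2 — fraction explained by component i = λ_i / Σ λ:
  PC1: 47/78 = 0.6026
  PC2: 26/78 = 0.3333
  PC3: 5/78 = 0.0641

Step 3 — cumulative fraction after k components = (λ_1 + ... + λ_k) / Σ λ:
  k = 1: 47/78 = 0.6026
  k = 2: (47 + 26)/78 = 73/78 = 0.9359
  k = 3: (47 + 26 + 5)/78 = 78/78 = 1

Summary (fraction, with percent):

explained: PC1 0.6026 (60.26%), PC2 0.3333 (33.33%), PC3 0.0641 (6.41%);  cumulative: 0.6026, 0.9359, 1


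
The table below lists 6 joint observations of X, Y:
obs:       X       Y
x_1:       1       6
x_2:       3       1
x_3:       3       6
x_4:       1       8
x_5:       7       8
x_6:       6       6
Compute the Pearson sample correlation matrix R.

Step 1 — column means:
  mean(X) = (1 + 3 + 3 + 1 + 7 + 6) / 6 = 21/6 = 3.5
  mean(Y) = (6 + 1 + 6 + 8 + 8 + 6) / 6 = 35/6 = 5.8333

Step 2 — sample variances and covariances s[i,j] = (1/(n-1)) · Σ_k (x_{k,i} - mean_i) · (x_{k,j} - mean_j), with n-1 = 5:
  s[X,X] = ((-2.5)·(-2.5) + (-0.5)·(-0.5) + (-0.5)·(-0.5) + (-2.5)·(-2.5) + (3.5)·(3.5) + (2.5)·(2.5)) / 5 = 31.5/5 = 6.3
  s[X,Y] = ((-2.5)·(0.1667) + (-0.5)·(-4.8333) + (-0.5)·(0.1667) + (-2.5)·(2.1667) + (3.5)·(2.1667) + (2.5)·(0.1667)) / 5 = 4.5/5 = 0.9
  s[Y,Y] = ((0.1667)·(0.1667) + (-4.8333)·(-4.8333) + (0.1667)·(0.1667) + (2.1667)·(2.1667) + (2.1667)·(2.1667) + (0.1667)·(0.1667)) / 5 = 32.8333/5 = 6.5667
  Sample standard deviations s_i = √(s[i,i]):
  s(X) = √(6.3) = 2.51
  s(Y) = √(6.5667) = 2.5626

Step 3 — r_{ij} = s_{ij} / (s_i · s_j):
  r[X,X] = 1 (diagonal).
  r[X,Y] = 0.9 / (2.51 · 2.5626) = 0.9 / 6.432 = 0.1399
  r[Y,Y] = 1 (diagonal).

R is symmetric with unit diagonal. Assembling:

R = [[1, 0.1399],
 [0.1399, 1]]


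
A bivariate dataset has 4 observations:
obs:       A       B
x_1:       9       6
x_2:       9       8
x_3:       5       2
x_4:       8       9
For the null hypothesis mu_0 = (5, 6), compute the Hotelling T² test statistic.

Step 1 — sample mean vector:
  mean(A) = (9 + 9 + 5 + 8) / 4 = 31/4 = 7.75
  mean(B) = (6 + 8 + 2 + 9) / 4 = 25/4 = 6.25
  x̄ = (7.75, 6.25),  deviation x̄ - mu_0 = (7.75, 6.25) - (5, 6) = (2.75, 0.25).

Step 2 — sample covariance matrix, S[i,j] = (1/(n-1)) · Σ_k (x_{k,i} - mean_i) · (x_{k,j} - mean_j), divisor n-1 = 3:
  S[A,A] = ((1.25)·(1.25) + (1.25)·(1.25) + (-2.75)·(-2.75) + (0.25)·(0.25)) / 3 = 10.75/3 = 3.5833
  S[A,B] = ((1.25)·(-0.25) + (1.25)·(1.75) + (-2.75)·(-4.25) + (0.25)·(2.75)) / 3 = 14.25/3 = 4.75
  S[B,B] = ((-0.25)·(-0.25) + (1.75)·(1.75) + (-4.25)·(-4.25) + (2.75)·(2.75)) / 3 = 28.75/3 = 9.5833
  S = [[3.5833, 4.75],
 [4.75, 9.5833]].

Step 3 — invert S. det(S) = 3.5833·9.5833 - (4.75)² = 11.7778.
  S^{-1} = (1/det) · [[d, -b], [-b, a]] = [[0.8137, -0.4033],
 [-0.4033, 0.3042]].

Step 4 — quadratic form (x̄ - mu_0)^T · S^{-1} · (x̄ - mu_0):
  S^{-1} · (x̄ - mu_0) = (2.1368, -1.033),
  (x̄ - mu_0)^T · [...] = (2.75)·(2.1368) + (0.25)·(-1.033) = 5.6179.

Step 5 — scale by n: T² = 4 · 5.6179 = 22.4717.

T² ≈ 22.4717


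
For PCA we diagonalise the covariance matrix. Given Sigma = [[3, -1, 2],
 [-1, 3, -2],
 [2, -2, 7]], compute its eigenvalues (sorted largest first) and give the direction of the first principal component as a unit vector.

Step 1 — characteristic polynomial p(λ) = det(λI - Sigma) = λ³ - tr·λ² + c_1·λ - det, where tr = trace, c_1 = sum of the principal 2×2 minors, det = det(Sigma):
  tr = 3 + 3 + 7 = 13,
  c_1 = (3·3 - (-1)²) + (3·7 - (2)²) + (3·7 - (-2)²) = 8 + 17 + 17 = 42,
  det = 3·(3·7 - (-2)²) - (-1)·((-1)·7 - (-2)·(2)) + (2)·((-1)·(-2) - 3·(2)) = 3·(17) - (-1)·(-3) + (2)·(-4) = 40.
  So p(λ) = λ³ - 13λ² + 42λ - 40.
Step 2 — look for an integer root (rational root theorem: any rational root is an integer divisor of 40). Testing λ = 2:
  p(2) = 8 - 52 + 84 - 40 = 0  ✓
  Dividing out (λ - 2): p(λ) = (λ - 2)(λ² - 11λ + 20).
Step 3 — remaining eigenvalues from the quadratic λ² - 11λ + 20 = 0:
  Δ = 11² - 4·20 = 121 - 80 = 41,  λ = (11 ± √41)/2 = (11 ± 6.4031)/2 ≈ 8.7016 or 2.2984.
  Sorted: λ_1 = 8.7016,  λ_2 = 2.2984,  λ_3 = 2  (check: sum = 13 = tr ✓).

Step 4 — unit eigenvector for λ_1 ≈ 8.7016: v spans the null space of (Sigma - λ_1 I), whose rows are
  r_1 = (-5.7016, -1, 2),  r_2 = (-1, -5.7016, -2),  r_3 = (2, -2, -1.7016).
  v is orthogonal to every row, so take v ∝ r_1 × r_2 = ((-1)·(-2) - (2)·(-5.7016), (2)·(-1) - (-5.7016)·(-2), (-5.7016)·(-5.7016) - (-1)·(-1)) ≈ (13.4031, -13.4031, 31.5078).
  Let u = (13.4031, -13.4031, 31.5078).
  ||u|| = √((13.4031)² + (-13.4031)² + (31.5078)²) = √(1352.0296) ≈ 36.77,  v_1 = u/||u|| ≈ (0.3645, -0.3645, 0.8569) (||v_1|| = 1).

λ_1 = 8.7016,  λ_2 = 2.2984,  λ_3 = 2;  v_1 ≈ (0.3645, -0.3645, 0.8569)


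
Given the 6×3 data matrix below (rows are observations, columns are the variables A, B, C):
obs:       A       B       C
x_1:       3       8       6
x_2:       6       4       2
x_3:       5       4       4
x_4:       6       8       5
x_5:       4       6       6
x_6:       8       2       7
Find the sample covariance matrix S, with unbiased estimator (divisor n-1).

Step 1 — column means:
  mean(A) = (3 + 6 + 5 + 6 + 4 + 8) / 6 = 32/6 = 5.3333
  mean(B) = (8 + 4 + 4 + 8 + 6 + 2) / 6 = 32/6 = 5.3333
  mean(C) = (6 + 2 + 4 + 5 + 6 + 7) / 6 = 30/6 = 5

Step 2 — sample covariance S[i,j] = (1/(n-1)) · Σ_k (x_{k,i} - mean_i) · (x_{k,j} - mean_j), with n-1 = 5.
  S[A,A] = ((-2.3333)·(-2.3333) + (0.6667)·(0.6667) + (-0.3333)·(-0.3333) + (0.6667)·(0.6667) + (-1.3333)·(-1.3333) + (2.6667)·(2.6667)) / 5 = 15.3333/5 = 3.0667
  S[A,B] = ((-2.3333)·(2.6667) + (0.6667)·(-1.3333) + (-0.3333)·(-1.3333) + (0.6667)·(2.6667) + (-1.3333)·(0.6667) + (2.6667)·(-3.3333)) / 5 = -14.6667/5 = -2.9333
  S[A,C] = ((-2.3333)·(1) + (0.6667)·(-3) + (-0.3333)·(-1) + (0.6667)·(0) + (-1.3333)·(1) + (2.6667)·(2)) / 5 = 0/5 = 0
  S[B,B] = ((2.6667)·(2.6667) + (-1.3333)·(-1.3333) + (-1.3333)·(-1.3333) + (2.6667)·(2.6667) + (0.6667)·(0.6667) + (-3.3333)·(-3.3333)) / 5 = 29.3333/5 = 5.8667
  S[B,C] = ((2.6667)·(1) + (-1.3333)·(-3) + (-1.3333)·(-1) + (2.6667)·(0) + (0.6667)·(1) + (-3.3333)·(2)) / 5 = 2/5 = 0.4
  S[C,C] = ((1)·(1) + (-3)·(-3) + (-1)·(-1) + (0)·(0) + (1)·(1) + (2)·(2)) / 5 = 16/5 = 3.2

S is symmetric (S[j,i] = S[i,j]). Assembling:

S = [[3.0667, -2.9333, 0],
 [-2.9333, 5.8667, 0.4],
 [0, 0.4, 3.2]]


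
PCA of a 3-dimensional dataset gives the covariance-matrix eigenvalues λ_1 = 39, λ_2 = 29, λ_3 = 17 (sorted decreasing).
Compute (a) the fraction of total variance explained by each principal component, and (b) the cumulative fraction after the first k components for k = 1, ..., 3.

Step 1 — total variance = trace(Sigma) = Σ λ_i = 39 + 29 + 17 = 85.

Step 2 — fraction explained by component i = λ_i / Σ λ:
  PC1: 39/85 = 0.4588
  PC2: 29/85 = 0.3412
  PC3: 17/85 = 0.2

Step 3 — cumulative fraction after k components = (λ_1 + ... + λ_k) / Σ λ:
  k = 1: 39/85 = 0.4588
  k = 2: (39 + 29)/85 = 68/85 = 0.8
  k = 3: (39 + 29 + 17)/85 = 85/85 = 1

Summary (fraction, with percent):

explained: PC1 0.4588 (45.88%), PC2 0.3412 (34.12%), PC3 0.2 (20%);  cumulative: 0.4588, 0.8, 1


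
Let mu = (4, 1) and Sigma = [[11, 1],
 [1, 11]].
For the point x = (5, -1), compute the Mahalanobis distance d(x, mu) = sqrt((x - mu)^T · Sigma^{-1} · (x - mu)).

Step 1 — centre the observation: (x - mu) = (1, -2).

Step 2 — invert Sigma. det(Sigma) = 11·11 - (1)² = 120.
  Sigma^{-1} = (1/det) · [[d, -b], [-b, a]] = [[0.0917, -0.0083],
 [-0.0083, 0.0917]].

Step 3 — form the quadratic (x - mu)^T · Sigma^{-1} · (x - mu):
  Sigma^{-1} · (x - mu) = (0.1083, -0.1917).
  (x - mu)^T · [Sigma^{-1} · (x - mu)] = (1)·(0.1083) + (-2)·(-0.1917) = 0.4917.

Step 4 — take square root: d = √(0.4917) ≈ 0.7012.

d(x, mu) = √(0.4917) ≈ 0.7012


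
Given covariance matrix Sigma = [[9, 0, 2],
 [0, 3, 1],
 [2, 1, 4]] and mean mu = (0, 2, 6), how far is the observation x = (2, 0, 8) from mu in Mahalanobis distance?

Step 1 — centre the observation: (x - mu) = (2, -2, 2).

Step 2 — invert Sigma (cofactor / det for 3×3, or solve directly):
  Sigma^{-1} = [[0.1264, 0.023, -0.069],
 [0.023, 0.3678, -0.1034],
 [-0.069, -0.1034, 0.3103]].

Step 3 — form the quadratic (x - mu)^T · Sigma^{-1} · (x - mu):
  Sigma^{-1} · (x - mu) = (0.069, -0.8966, 0.6897).
  (x - mu)^T · [Sigma^{-1} · (x - mu)] = (2)·(0.069) + (-2)·(-0.8966) + (2)·(0.6897) = 3.3103.

Step 4 — take square root: d = √(3.3103) ≈ 1.8194.

d(x, mu) = √(3.3103) ≈ 1.8194


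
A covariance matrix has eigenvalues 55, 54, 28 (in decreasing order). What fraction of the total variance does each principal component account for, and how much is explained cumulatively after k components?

Step 1 — total variance = trace(Sigma) = Σ λ_i = 55 + 54 + 28 = 137.

Step 2 — fraction explained by component i = λ_i / Σ λ:
  PC1: 55/137 = 0.4015
  PC2: 54/137 = 0.3942
  PC3: 28/137 = 0.2044

Step 3 — cumulative fraction after k components = (λ_1 + ... + λ_k) / Σ λ:
  k = 1: 55/137 = 0.4015
  k = 2: (55 + 54)/137 = 109/137 = 0.7956
  k = 3: (55 + 54 + 28)/137 = 137/137 = 1

Summary (fraction, with percent):

explained: PC1 0.4015 (40.15%), PC2 0.3942 (39.42%), PC3 0.2044 (20.44%);  cumulative: 0.4015, 0.7956, 1


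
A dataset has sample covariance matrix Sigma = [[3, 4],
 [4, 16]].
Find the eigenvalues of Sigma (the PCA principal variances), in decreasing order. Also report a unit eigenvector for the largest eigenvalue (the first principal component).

Step 1 — characteristic polynomial of 2×2 Sigma:
  det(Sigma - λI) = λ² - trace · λ + det = 0.
  trace = 3 + 16 = 19, det = 3·16 - (4)² = 32.
Step 2 — discriminant:
  Δ = trace² - 4·det = 361 - 128 = 233.
Step 3 — eigenvalues:
  λ = (trace ± √Δ)/2 = (19 ± 15.2643)/2,
  λ_1 = 17.1322,  λ_2 = 1.8678.

Step 4 — unit eigenvector for λ_1: solve (Sigma - λ_1 I)v = 0. First row:
  (3 - 17.1322)·v_x + (4)·v_y = 0, i.e. (-14.1322)·v_x + (4)·v_y = 0,
  so v ∝ (b, λ_1 - a) = (4, 14.1322) = u.
  ||u|| = √((4)² + (14.1322)²) = √(215.7182) ≈ 14.6873,
  v_1 = u/||u|| ≈ (0.2723, 0.9622) (||v_1|| = 1).

λ_1 = 17.1322,  λ_2 = 1.8678;  v_1 ≈ (0.2723, 0.9622)


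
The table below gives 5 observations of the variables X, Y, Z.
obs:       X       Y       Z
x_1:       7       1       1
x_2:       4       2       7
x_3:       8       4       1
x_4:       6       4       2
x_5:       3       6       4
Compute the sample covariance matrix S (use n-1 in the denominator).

Step 1 — column means:
  mean(X) = (7 + 4 + 8 + 6 + 3) / 5 = 28/5 = 5.6
  mean(Y) = (1 + 2 + 4 + 4 + 6) / 5 = 17/5 = 3.4
  mean(Z) = (1 + 7 + 1 + 2 + 4) / 5 = 15/5 = 3

Step 2 — sample covariance S[i,j] = (1/(n-1)) · Σ_k (x_{k,i} - mean_i) · (x_{k,j} - mean_j), with n-1 = 4.
  S[X,X] = ((1.4)·(1.4) + (-1.6)·(-1.6) + (2.4)·(2.4) + (0.4)·(0.4) + (-2.6)·(-2.6)) / 4 = 17.2/4 = 4.3
  S[X,Y] = ((1.4)·(-2.4) + (-1.6)·(-1.4) + (2.4)·(0.6) + (0.4)·(0.6) + (-2.6)·(2.6)) / 4 = -6.2/4 = -1.55
  S[X,Z] = ((1.4)·(-2) + (-1.6)·(4) + (2.4)·(-2) + (0.4)·(-1) + (-2.6)·(1)) / 4 = -17/4 = -4.25
  S[Y,Y] = ((-2.4)·(-2.4) + (-1.4)·(-1.4) + (0.6)·(0.6) + (0.6)·(0.6) + (2.6)·(2.6)) / 4 = 15.2/4 = 3.8
  S[Y,Z] = ((-2.4)·(-2) + (-1.4)·(4) + (0.6)·(-2) + (0.6)·(-1) + (2.6)·(1)) / 4 = 0/4 = 0
  S[Z,Z] = ((-2)·(-2) + (4)·(4) + (-2)·(-2) + (-1)·(-1) + (1)·(1)) / 4 = 26/4 = 6.5

S is symmetric (S[j,i] = S[i,j]). Assembling:

S = [[4.3, -1.55, -4.25],
 [-1.55, 3.8, 0],
 [-4.25, 0, 6.5]]


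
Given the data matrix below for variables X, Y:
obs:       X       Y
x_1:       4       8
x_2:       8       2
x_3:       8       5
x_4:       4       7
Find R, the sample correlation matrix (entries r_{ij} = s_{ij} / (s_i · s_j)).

Step 1 — column means:
  mean(X) = (4 + 8 + 8 + 4) / 4 = 24/4 = 6
  mean(Y) = (8 + 2 + 5 + 7) / 4 = 22/4 = 5.5

Step 2 — sample variances and covariances s[i,j] = (1/(n-1)) · Σ_k (x_{k,i} - mean_i) · (x_{k,j} - mean_j), with n-1 = 3:
  s[X,X] = ((-2)·(-2) + (2)·(2) + (2)·(2) + (-2)·(-2)) / 3 = 16/3 = 5.3333
  s[X,Y] = ((-2)·(2.5) + (2)·(-3.5) + (2)·(-0.5) + (-2)·(1.5)) / 3 = -16/3 = -5.3333
  s[Y,Y] = ((2.5)·(2.5) + (-3.5)·(-3.5) + (-0.5)·(-0.5) + (1.5)·(1.5)) / 3 = 21/3 = 7
  Sample standard deviations s_i = √(s[i,i]):
  s(X) = √(5.3333) = 2.3094
  s(Y) = √(7) = 2.6458

Step 3 — r_{ij} = s_{ij} / (s_i · s_j):
  r[X,X] = 1 (diagonal).
  r[X,Y] = -5.3333 / (2.3094 · 2.6458) = -5.3333 / 6.1101 = -0.8729
  r[Y,Y] = 1 (diagonal).

R is symmetric with unit diagonal. Assembling:

R = [[1, -0.8729],
 [-0.8729, 1]]


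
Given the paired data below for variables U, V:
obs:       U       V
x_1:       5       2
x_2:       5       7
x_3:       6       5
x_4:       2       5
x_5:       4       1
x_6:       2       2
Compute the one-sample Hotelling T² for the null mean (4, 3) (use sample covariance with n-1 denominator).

Step 1 — sample mean vector:
  mean(U) = (5 + 5 + 6 + 2 + 4 + 2) / 6 = 24/6 = 4
  mean(V) = (2 + 7 + 5 + 5 + 1 + 2) / 6 = 22/6 = 3.6667
  x̄ = (4, 3.6667),  deviation x̄ - mu_0 = (4, 3.6667) - (4, 3) = (0, 0.6667).

Step 2 — sample covariance matrix, S[i,j] = (1/(n-1)) · Σ_k (x_{k,i} - mean_i) · (x_{k,j} - mean_j), divisor n-1 = 5:
  S[U,U] = ((1)·(1) + (1)·(1) + (2)·(2) + (-2)·(-2) + (0)·(0) + (-2)·(-2)) / 5 = 14/5 = 2.8
  S[U,V] = ((1)·(-1.6667) + (1)·(3.3333) + (2)·(1.3333) + (-2)·(1.3333) + (0)·(-2.6667) + (-2)·(-1.6667)) / 5 = 5/5 = 1
  S[V,V] = ((-1.6667)·(-1.6667) + (3.3333)·(3.3333) + (1.3333)·(1.3333) + (1.3333)·(1.3333) + (-2.6667)·(-2.6667) + (-1.6667)·(-1.6667)) / 5 = 27.3333/5 = 5.4667
  S = [[2.8, 1],
 [1, 5.4667]].

Step 3 — invert S. det(S) = 2.8·5.4667 - (1)² = 14.3067.
  S^{-1} = (1/det) · [[d, -b], [-b, a]] = [[0.3821, -0.0699],
 [-0.0699, 0.1957]].

Step 4 — quadratic form (x̄ - mu_0)^T · S^{-1} · (x̄ - mu_0):
  S^{-1} · (x̄ - mu_0) = (-0.0466, 0.1305),
  (x̄ - mu_0)^T · [...] = (0)·(-0.0466) + (0.6667)·(0.1305) = 0.087.

Step 5 — scale by n: T² = 6 · 0.087 = 0.5219.

T² ≈ 0.5219


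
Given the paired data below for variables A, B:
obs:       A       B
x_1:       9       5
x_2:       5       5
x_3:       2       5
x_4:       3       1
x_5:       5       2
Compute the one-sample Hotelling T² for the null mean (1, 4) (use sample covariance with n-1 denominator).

Step 1 — sample mean vector:
  mean(A) = (9 + 5 + 2 + 3 + 5) / 5 = 24/5 = 4.8
  mean(B) = (5 + 5 + 5 + 1 + 2) / 5 = 18/5 = 3.6
  x̄ = (4.8, 3.6),  deviation x̄ - mu_0 = (4.8, 3.6) - (1, 4) = (3.8, -0.4).

Step 2 — sample covariance matrix, S[i,j] = (1/(n-1)) · Σ_k (x_{k,i} - mean_i) · (x_{k,j} - mean_j), divisor n-1 = 4:
  S[A,A] = ((4.2)·(4.2) + (0.2)·(0.2) + (-2.8)·(-2.8) + (-1.8)·(-1.8) + (0.2)·(0.2)) / 4 = 28.8/4 = 7.2
  S[A,B] = ((4.2)·(1.4) + (0.2)·(1.4) + (-2.8)·(1.4) + (-1.8)·(-2.6) + (0.2)·(-1.6)) / 4 = 6.6/4 = 1.65
  S[B,B] = ((1.4)·(1.4) + (1.4)·(1.4) + (1.4)·(1.4) + (-2.6)·(-2.6) + (-1.6)·(-1.6)) / 4 = 15.2/4 = 3.8
  S = [[7.2, 1.65],
 [1.65, 3.8]].

Step 3 — invert S. det(S) = 7.2·3.8 - (1.65)² = 24.6375.
  S^{-1} = (1/det) · [[d, -b], [-b, a]] = [[0.1542, -0.067],
 [-0.067, 0.2922]].

Step 4 — quadratic form (x̄ - mu_0)^T · S^{-1} · (x̄ - mu_0):
  S^{-1} · (x̄ - mu_0) = (0.6129, -0.3714),
  (x̄ - mu_0)^T · [...] = (3.8)·(0.6129) + (-0.4)·(-0.3714) = 2.4775.

Step 5 — scale by n: T² = 5 · 2.4775 = 12.3876.

T² ≈ 12.3876


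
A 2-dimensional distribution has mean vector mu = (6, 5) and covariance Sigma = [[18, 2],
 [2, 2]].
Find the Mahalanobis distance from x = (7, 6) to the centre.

Step 1 — centre the observation: (x - mu) = (1, 1).

Step 2 — invert Sigma. det(Sigma) = 18·2 - (2)² = 32.
  Sigma^{-1} = (1/det) · [[d, -b], [-b, a]] = [[0.0625, -0.0625],
 [-0.0625, 0.5625]].

Step 3 — form the quadratic (x - mu)^T · Sigma^{-1} · (x - mu):
  Sigma^{-1} · (x - mu) = (0, 0.5).
  (x - mu)^T · [Sigma^{-1} · (x - mu)] = (1)·(0) + (1)·(0.5) = 0.5.

Step 4 — take square root: d = √(0.5) ≈ 0.7071.

d(x, mu) = √(0.5) ≈ 0.7071


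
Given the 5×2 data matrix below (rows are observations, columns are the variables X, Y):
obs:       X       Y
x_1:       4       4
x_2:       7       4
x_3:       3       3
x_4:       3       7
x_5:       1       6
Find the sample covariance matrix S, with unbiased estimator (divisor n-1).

Step 1 — column means:
  mean(X) = (4 + 7 + 3 + 3 + 1) / 5 = 18/5 = 3.6
  mean(Y) = (4 + 4 + 3 + 7 + 6) / 5 = 24/5 = 4.8

Step 2 — sample covariance S[i,j] = (1/(n-1)) · Σ_k (x_{k,i} - mean_i) · (x_{k,j} - mean_j), with n-1 = 4.
  S[X,X] = ((0.4)·(0.4) + (3.4)·(3.4) + (-0.6)·(-0.6) + (-0.6)·(-0.6) + (-2.6)·(-2.6)) / 4 = 19.2/4 = 4.8
  S[X,Y] = ((0.4)·(-0.8) + (3.4)·(-0.8) + (-0.6)·(-1.8) + (-0.6)·(2.2) + (-2.6)·(1.2)) / 4 = -6.4/4 = -1.6
  S[Y,Y] = ((-0.8)·(-0.8) + (-0.8)·(-0.8) + (-1.8)·(-1.8) + (2.2)·(2.2) + (1.2)·(1.2)) / 4 = 10.8/4 = 2.7

S is symmetric (S[j,i] = S[i,j]). Assembling:

S = [[4.8, -1.6],
 [-1.6, 2.7]]


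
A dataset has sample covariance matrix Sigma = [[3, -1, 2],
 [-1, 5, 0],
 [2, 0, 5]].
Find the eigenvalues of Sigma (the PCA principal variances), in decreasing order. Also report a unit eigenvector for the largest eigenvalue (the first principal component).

Step 1 — characteristic polynomial p(λ) = det(λI - Sigma) = λ³ - tr·λ² + c_1·λ - det, where tr = trace, c_1 = sum of the principal 2×2 minors, det = det(Sigma):
  tr = 3 + 5 + 5 = 13,
  c_1 = (3·5 - (-1)²) + (3·5 - (2)²) + (5·5 - (0)²) = 14 + 11 + 25 = 50,
  det = 3·(5·5 - (0)²) - (-1)·((-1)·5 - (0)·(2)) + (2)·((-1)·(0) - 5·(2)) = 3·(25) - (-1)·(-5) + (2)·(-10) = 50.
  So p(λ) = λ³ - 13λ² + 50λ - 50.
Step 2 — look for an integer root (rational root theorem: any rational root is an integer divisor of 50). Testing λ = 5:
  p(5) = 125 - 325 + 250 - 50 = 0  ✓
  Dividing out (λ - 5): p(λ) = (λ - 5)(λ² - 8λ + 10).
Step 3 — remaining eigenvalues from the quadratic λ² - 8λ + 10 = 0:
  Δ = 8² - 4·10 = 64 - 40 = 24,  λ = (8 ± √24)/2 = (8 ± 4.899)/2 ≈ 6.4495 or 1.5505.
  Sorted: λ_1 = 6.4495,  λ_2 = 5,  λ_3 = 1.5505  (check: sum = 13 = tr ✓).

Step 4 — unit eigenvector for λ_1 ≈ 6.4495: v spans the null space of (Sigma - λ_1 I), whose rows are
  r_1 = (-3.4495, -1, 2),  r_2 = (-1, -1.4495, 0),  r_3 = (2, 0, -1.4495).
  v is orthogonal to every row, so take v ∝ r_1 × r_2 = ((-1)·(0) - (2)·(-1.4495), (2)·(-1) - (-3.4495)·(0), (-3.4495)·(-1.4495) - (-1)·(-1)) ≈ (2.899, -2, 4).
  Let u = (2.899, -2, 4).
  ||u|| = √((2.899)² + (-2)² + (4)²) = √(28.4041) ≈ 5.3295,  v_1 = u/||u|| ≈ (0.5439, -0.3753, 0.7505) (||v_1|| = 1).

λ_1 = 6.4495,  λ_2 = 5,  λ_3 = 1.5505;  v_1 ≈ (0.5439, -0.3753, 0.7505)


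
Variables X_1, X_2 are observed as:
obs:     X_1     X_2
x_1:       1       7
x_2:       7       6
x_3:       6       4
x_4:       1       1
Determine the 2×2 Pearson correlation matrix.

Step 1 — column means:
  mean(X_1) = (1 + 7 + 6 + 1) / 4 = 15/4 = 3.75
  mean(X_2) = (7 + 6 + 4 + 1) / 4 = 18/4 = 4.5

Step 2 — sample variances and covariances s[i,j] = (1/(n-1)) · Σ_k (x_{k,i} - mean_i) · (x_{k,j} - mean_j), with n-1 = 3:
  s[X_1,X_1] = ((-2.75)·(-2.75) + (3.25)·(3.25) + (2.25)·(2.25) + (-2.75)·(-2.75)) / 3 = 30.75/3 = 10.25
  s[X_1,X_2] = ((-2.75)·(2.5) + (3.25)·(1.5) + (2.25)·(-0.5) + (-2.75)·(-3.5)) / 3 = 6.5/3 = 2.1667
  s[X_2,X_2] = ((2.5)·(2.5) + (1.5)·(1.5) + (-0.5)·(-0.5) + (-3.5)·(-3.5)) / 3 = 21/3 = 7
  Sample standard deviations s_i = √(s[i,i]):
  s(X_1) = √(10.25) = 3.2016
  s(X_2) = √(7) = 2.6458

Step 3 — r_{ij} = s_{ij} / (s_i · s_j):
  r[X_1,X_1] = 1 (diagonal).
  r[X_1,X_2] = 2.1667 / (3.2016 · 2.6458) = 2.1667 / 8.4705 = 0.2558
  r[X_2,X_2] = 1 (diagonal).

R is symmetric with unit diagonal. Assembling:

R = [[1, 0.2558],
 [0.2558, 1]]


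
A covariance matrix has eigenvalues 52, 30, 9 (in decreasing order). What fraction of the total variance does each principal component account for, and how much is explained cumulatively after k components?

Step 1 — total variance = trace(Sigma) = Σ λ_i = 52 + 30 + 9 = 91.

Step 2 — fraction explained by component i = λ_i / Σ λ:
  PC1: 52/91 = 0.5714
  PC2: 30/91 = 0.3297
  PC3: 9/91 = 0.0989

Step 3 — cumulative fraction after k components = (λ_1 + ... + λ_k) / Σ λ:
  k = 1: 52/91 = 0.5714
  k = 2: (52 + 30)/91 = 82/91 = 0.9011
  k = 3: (52 + 30 + 9)/91 = 91/91 = 1

Summary (fraction, with percent):

explained: PC1 0.5714 (57.14%), PC2 0.3297 (32.97%), PC3 0.0989 (9.89%);  cumulative: 0.5714, 0.9011, 1


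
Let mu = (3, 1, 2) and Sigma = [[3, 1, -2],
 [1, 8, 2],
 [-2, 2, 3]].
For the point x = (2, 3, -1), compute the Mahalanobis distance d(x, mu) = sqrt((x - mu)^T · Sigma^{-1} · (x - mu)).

Step 1 — centre the observation: (x - mu) = (-1, 2, -3).

Step 2 — invert Sigma (cofactor / det for 3×3, or solve directly):
  Sigma^{-1} = [[1.1765, -0.4118, 1.0588],
 [-0.4118, 0.2941, -0.4706],
 [1.0588, -0.4706, 1.3529]].

Step 3 — form the quadratic (x - mu)^T · Sigma^{-1} · (x - mu):
  Sigma^{-1} · (x - mu) = (-5.1765, 2.4118, -6.0588).
  (x - mu)^T · [Sigma^{-1} · (x - mu)] = (-1)·(-5.1765) + (2)·(2.4118) + (-3)·(-6.0588) = 28.1765.

Step 4 — take square root: d = √(28.1765) ≈ 5.3082.

d(x, mu) = √(28.1765) ≈ 5.3082


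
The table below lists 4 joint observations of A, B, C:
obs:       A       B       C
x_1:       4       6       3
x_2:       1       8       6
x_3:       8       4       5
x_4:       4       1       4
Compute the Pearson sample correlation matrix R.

Step 1 — column means:
  mean(A) = (4 + 1 + 8 + 4) / 4 = 17/4 = 4.25
  mean(B) = (6 + 8 + 4 + 1) / 4 = 19/4 = 4.75
  mean(C) = (3 + 6 + 5 + 4) / 4 = 18/4 = 4.5

Step 2 — sample variances and covariances s[i,j] = (1/(n-1)) · Σ_k (x_{k,i} - mean_i) · (x_{k,j} - mean_j), with n-1 = 3:
  s[A,A] = ((-0.25)·(-0.25) + (-3.25)·(-3.25) + (3.75)·(3.75) + (-0.25)·(-0.25)) / 3 = 24.75/3 = 8.25
  s[A,B] = ((-0.25)·(1.25) + (-3.25)·(3.25) + (3.75)·(-0.75) + (-0.25)·(-3.75)) / 3 = -12.75/3 = -4.25
  s[A,C] = ((-0.25)·(-1.5) + (-3.25)·(1.5) + (3.75)·(0.5) + (-0.25)·(-0.5)) / 3 = -2.5/3 = -0.8333
  s[B,B] = ((1.25)·(1.25) + (3.25)·(3.25) + (-0.75)·(-0.75) + (-3.75)·(-3.75)) / 3 = 26.75/3 = 8.9167
  s[B,C] = ((1.25)·(-1.5) + (3.25)·(1.5) + (-0.75)·(0.5) + (-3.75)·(-0.5)) / 3 = 4.5/3 = 1.5
  s[C,C] = ((-1.5)·(-1.5) + (1.5)·(1.5) + (0.5)·(0.5) + (-0.5)·(-0.5)) / 3 = 5/3 = 1.6667
  Sample standard deviations s_i = √(s[i,i]):
  s(A) = √(8.25) = 2.8723
  s(B) = √(8.9167) = 2.9861
  s(C) = √(1.6667) = 1.291

Step 3 — r_{ij} = s_{ij} / (s_i · s_j):
  r[A,A] = 1 (diagonal).
  r[A,B] = -4.25 / (2.8723 · 2.9861) = -4.25 / 8.5769 = -0.4955
  r[A,C] = -0.8333 / (2.8723 · 1.291) = -0.8333 / 3.7081 = -0.2247
  r[B,B] = 1 (diagonal).
  r[B,C] = 1.5 / (2.9861 · 1.291) = 1.5 / 3.855 = 0.3891
  r[C,C] = 1 (diagonal).

R is symmetric with unit diagonal. Assembling:

R = [[1, -0.4955, -0.2247],
 [-0.4955, 1, 0.3891],
 [-0.2247, 0.3891, 1]]


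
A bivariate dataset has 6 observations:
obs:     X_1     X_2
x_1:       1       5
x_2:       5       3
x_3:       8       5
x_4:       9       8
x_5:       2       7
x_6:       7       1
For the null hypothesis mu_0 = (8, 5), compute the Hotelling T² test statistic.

Step 1 — sample mean vector:
  mean(X_1) = (1 + 5 + 8 + 9 + 2 + 7) / 6 = 32/6 = 5.3333
  mean(X_2) = (5 + 3 + 5 + 8 + 7 + 1) / 6 = 29/6 = 4.8333
  x̄ = (5.3333, 4.8333),  deviation x̄ - mu_0 = (5.3333, 4.8333) - (8, 5) = (-2.6667, -0.1667).

Step 2 — sample covariance matrix, S[i,j] = (1/(n-1)) · Σ_k (x_{k,i} - mean_i) · (x_{k,j} - mean_j), divisor n-1 = 5:
  S[X_1,X_1] = ((-4.3333)·(-4.3333) + (-0.3333)·(-0.3333) + (2.6667)·(2.6667) + (3.6667)·(3.6667) + (-3.3333)·(-3.3333) + (1.6667)·(1.6667)) / 5 = 53.3333/5 = 10.6667
  S[X_1,X_2] = ((-4.3333)·(0.1667) + (-0.3333)·(-1.8333) + (2.6667)·(0.1667) + (3.6667)·(3.1667) + (-3.3333)·(2.1667) + (1.6667)·(-3.8333)) / 5 = -1.6667/5 = -0.3333
  S[X_2,X_2] = ((0.1667)·(0.1667) + (-1.8333)·(-1.8333) + (0.1667)·(0.1667) + (3.1667)·(3.1667) + (2.1667)·(2.1667) + (-3.8333)·(-3.8333)) / 5 = 32.8333/5 = 6.5667
  S = [[10.6667, -0.3333],
 [-0.3333, 6.5667]].

Step 3 — invert S. det(S) = 10.6667·6.5667 - (-0.3333)² = 69.9333.
  S^{-1} = (1/det) · [[d, -b], [-b, a]] = [[0.0939, 0.0048],
 [0.0048, 0.1525]].

Step 4 — quadratic form (x̄ - mu_0)^T · S^{-1} · (x̄ - mu_0):
  S^{-1} · (x̄ - mu_0) = (-0.2512, -0.0381),
  (x̄ - mu_0)^T · [...] = (-2.6667)·(-0.2512) + (-0.1667)·(-0.0381) = 0.6762.

Step 5 — scale by n: T² = 6 · 0.6762 = 4.0572.

T² ≈ 4.0572


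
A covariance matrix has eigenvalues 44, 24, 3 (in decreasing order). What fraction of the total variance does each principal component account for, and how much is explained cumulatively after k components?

Step 1 — total variance = trace(Sigma) = Σ λ_i = 44 + 24 + 3 = 71.

Step 2 — fraction explained by component i = λ_i / Σ λ:
  PC1: 44/71 = 0.6197
  PC2: 24/71 = 0.338
  PC3: 3/71 = 0.0423

Step 3 — cumulative fraction after k components = (λ_1 + ... + λ_k) / Σ λ:
  k = 1: 44/71 = 0.6197
  k = 2: (44 + 24)/71 = 68/71 = 0.9577
  k = 3: (44 + 24 + 3)/71 = 71/71 = 1

Summary (fraction, with percent):

explained: PC1 0.6197 (61.97%), PC2 0.338 (33.8%), PC3 0.0423 (4.23%);  cumulative: 0.6197, 0.9577, 1


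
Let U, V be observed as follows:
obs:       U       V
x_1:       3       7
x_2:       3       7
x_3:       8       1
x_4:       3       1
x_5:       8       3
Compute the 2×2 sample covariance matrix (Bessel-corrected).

Step 1 — column means:
  mean(U) = (3 + 3 + 8 + 3 + 8) / 5 = 25/5 = 5
  mean(V) = (7 + 7 + 1 + 1 + 3) / 5 = 19/5 = 3.8

Step 2 — sample covariance S[i,j] = (1/(n-1)) · Σ_k (x_{k,i} - mean_i) · (x_{k,j} - mean_j), with n-1 = 4.
  S[U,U] = ((-2)·(-2) + (-2)·(-2) + (3)·(3) + (-2)·(-2) + (3)·(3)) / 4 = 30/4 = 7.5
  S[U,V] = ((-2)·(3.2) + (-2)·(3.2) + (3)·(-2.8) + (-2)·(-2.8) + (3)·(-0.8)) / 4 = -18/4 = -4.5
  S[V,V] = ((3.2)·(3.2) + (3.2)·(3.2) + (-2.8)·(-2.8) + (-2.8)·(-2.8) + (-0.8)·(-0.8)) / 4 = 36.8/4 = 9.2

S is symmetric (S[j,i] = S[i,j]). Assembling:

S = [[7.5, -4.5],
 [-4.5, 9.2]]
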